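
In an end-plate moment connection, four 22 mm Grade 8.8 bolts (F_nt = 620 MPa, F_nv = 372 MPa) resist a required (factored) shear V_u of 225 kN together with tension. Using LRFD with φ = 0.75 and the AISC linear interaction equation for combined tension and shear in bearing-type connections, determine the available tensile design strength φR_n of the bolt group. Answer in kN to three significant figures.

A_b = π·22²/4 = 380.1 mm²; f_rv = 225 × 1000 / (4 × 380.1) = 148 MPa.
F'_nt = 1.3 F_nt − (F_nt / φF_nv) f_rv = 1.3·620 − (620/(0.75·372))·148 = 477.2 MPa, capped at F_nt → F'_nt = 477.2 MPa.
R_n = F'_nt · A_b · n = 477.2 × 380.1 × 4 / 1000 = 725.5 kN.
Design strength φR_n = 0.75 × 725.5 = 544 kN.

544 kN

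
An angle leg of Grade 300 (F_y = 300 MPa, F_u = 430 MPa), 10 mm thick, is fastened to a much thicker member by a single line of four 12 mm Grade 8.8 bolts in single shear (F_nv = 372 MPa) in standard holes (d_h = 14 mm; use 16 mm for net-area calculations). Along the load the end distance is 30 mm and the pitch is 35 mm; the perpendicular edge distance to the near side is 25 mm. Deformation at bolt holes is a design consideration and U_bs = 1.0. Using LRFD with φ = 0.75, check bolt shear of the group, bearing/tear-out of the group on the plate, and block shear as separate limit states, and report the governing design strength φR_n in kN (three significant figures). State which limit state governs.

126 kN (bolt shear governs)

Bolt shear: A_b = π·12²/4 = 113.1 mm²; R_n = 372 × 113.1 × 4 × 1 / 1000 = 168.3 kN → 0.75 × 168.3 = 126 kN.
Bearing: edge l_c = 23, r_n = 118.7 kN; interior l_c = 21, r_n = 108.4 kN; R_n = 118.7 + 3·108.4 = 443.8 kN → 333 kN.
Block shear: A_gv = 1350, A_nv = 790, A_nt = 170 mm²; R_n = min(0.6F_uA_nv, 0.6F_yA_gv) + U_bs·F_u·A_nt = 276.9 kN → 208 kN.
Bolt shear governs: 126 kN.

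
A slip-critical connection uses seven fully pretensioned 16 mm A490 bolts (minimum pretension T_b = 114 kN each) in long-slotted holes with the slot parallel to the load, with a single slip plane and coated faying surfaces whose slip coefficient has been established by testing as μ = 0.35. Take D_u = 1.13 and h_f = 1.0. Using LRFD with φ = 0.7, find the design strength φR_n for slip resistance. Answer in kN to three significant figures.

221 kN

R_n = μ · D_u · h_f · T_b · n_s · n_b = 0.35 × 1.13 × 1.0 × 114 × 1 × 7 = 315.6 kN.
Design strength φR_n = 0.7 × 315.6 = 221 kN.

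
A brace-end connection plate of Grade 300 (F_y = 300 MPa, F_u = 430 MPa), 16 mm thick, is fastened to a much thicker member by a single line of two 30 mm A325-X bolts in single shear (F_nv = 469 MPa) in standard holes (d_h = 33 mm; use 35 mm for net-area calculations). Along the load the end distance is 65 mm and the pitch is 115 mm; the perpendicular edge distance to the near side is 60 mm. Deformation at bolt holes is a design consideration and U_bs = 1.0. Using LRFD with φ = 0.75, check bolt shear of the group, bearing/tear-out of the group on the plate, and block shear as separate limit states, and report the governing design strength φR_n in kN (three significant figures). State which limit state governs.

497 kN (bolt shear governs)

Bolt shear: A_b = π·30²/4 = 706.9 mm²; R_n = 469 × 706.9 × 2 × 1 / 1000 = 663 kN → 0.75 × 663 = 497 kN.
Bearing: edge l_c = 48.5, r_n = 400.4 kN; interior l_c = 82, r_n = 495.4 kN; R_n = 400.4 + 1·495.4 = 895.8 kN → 672 kN.
Block shear: A_gv = 2880, A_nv = 2040, A_nt = 680 mm²; R_n = min(0.6F_uA_nv, 0.6F_yA_gv) + U_bs·F_u·A_nt = 810.8 kN → 608 kN.
Bolt shear governs: 497 kN.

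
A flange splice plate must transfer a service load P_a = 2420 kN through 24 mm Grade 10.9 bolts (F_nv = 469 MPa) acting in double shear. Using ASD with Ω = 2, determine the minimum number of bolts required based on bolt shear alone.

12 bolts

A_b = π·24²/4 = 452.4 mm².
Per-bolt allowable strength R_n/Ω = 469 × 452.4 × 2 / 1000 / 2 = 212.2 kN.
n ≥ 2420 / 212.2 = 11.41 → use 12 bolts.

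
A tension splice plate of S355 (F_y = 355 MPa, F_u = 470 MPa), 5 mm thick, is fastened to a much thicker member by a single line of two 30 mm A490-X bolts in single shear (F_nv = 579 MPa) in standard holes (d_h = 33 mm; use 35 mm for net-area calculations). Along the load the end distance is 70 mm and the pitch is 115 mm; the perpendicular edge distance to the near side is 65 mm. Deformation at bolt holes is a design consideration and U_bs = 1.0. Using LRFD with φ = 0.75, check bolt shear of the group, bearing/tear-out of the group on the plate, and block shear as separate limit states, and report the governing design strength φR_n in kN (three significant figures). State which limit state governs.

Bolt shear: A_b = π·30²/4 = 706.9 mm²; R_n = 579 × 706.9 × 2 × 1 / 1000 = 818.5 kN → 0.75 × 818.5 = 614 kN.
Bearing: edge l_c = 53.5, r_n = 150.9 kN; interior l_c = 82, r_n = 169.2 kN; R_n = 150.9 + 1·169.2 = 320.1 kN → 240 kN.
Block shear: A_gv = 925, A_nv = 662.5, A_nt = 237.5 mm²; R_n = min(0.6F_uA_nv, 0.6F_yA_gv) + U_bs·F_u·A_nt = 298.4 kN → 224 kN.
Block shear governs: 224 kN.

224 kN (block shear governs)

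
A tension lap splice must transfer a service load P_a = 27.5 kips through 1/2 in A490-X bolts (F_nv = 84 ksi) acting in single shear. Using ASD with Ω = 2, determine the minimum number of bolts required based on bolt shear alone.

4 bolts

A_b = π·0.5²/4 = 0.1963 in².
Per-bolt allowable strength R_n/Ω = 84 × 0.1963 × 1 / 2 = 8.247 kips.
n ≥ 27.5 / 8.247 = 3.335 → use 4 bolts.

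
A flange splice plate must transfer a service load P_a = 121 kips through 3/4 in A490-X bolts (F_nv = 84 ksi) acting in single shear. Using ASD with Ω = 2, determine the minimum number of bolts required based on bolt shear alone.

A_b = π·0.75²/4 = 0.4418 in².
Per-bolt allowable strength R_n/Ω = 84 × 0.4418 × 1 / 2 = 18.56 kips.
n ≥ 121 / 18.56 = 6.521 → use 7 bolts.

7 bolts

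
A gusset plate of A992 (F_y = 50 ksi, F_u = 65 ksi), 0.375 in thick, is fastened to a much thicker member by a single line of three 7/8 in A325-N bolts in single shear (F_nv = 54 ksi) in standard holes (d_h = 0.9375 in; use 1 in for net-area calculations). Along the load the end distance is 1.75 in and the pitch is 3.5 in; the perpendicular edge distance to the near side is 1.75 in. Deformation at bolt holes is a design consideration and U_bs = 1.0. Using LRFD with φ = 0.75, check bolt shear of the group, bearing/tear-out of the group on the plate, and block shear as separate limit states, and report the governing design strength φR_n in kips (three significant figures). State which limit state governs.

Bolt shear: A_b = π·0.875²/4 = 0.6013 in²; R_n = 54 × 0.6013 × 3 × 1 = 97.41 kips → 0.75 × 97.41 = 73.1 kips.
Bearing: edge l_c = 1.281, r_n = 37.48 kips; interior l_c = 2.562, r_n = 51.19 kips; R_n = 37.48 + 2·51.19 = 139.9 kips → 105 kips.
Block shear: A_gv = 3.281, A_nv = 2.344, A_nt = 0.4688 in²; R_n = min(0.6F_uA_nv, 0.6F_yA_gv) + U_bs·F_u·A_nt = 121.9 kips → 91.4 kips.
Bolt shear governs: 73.1 kips.

73.1 kips (bolt shear governs)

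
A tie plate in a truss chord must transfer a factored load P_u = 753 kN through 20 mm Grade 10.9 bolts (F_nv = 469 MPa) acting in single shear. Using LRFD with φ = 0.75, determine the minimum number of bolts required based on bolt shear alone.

A_b = π·20²/4 = 314.2 mm².
Per-bolt design strength φR_n = 0.75 × 469 × 314.2 × 1 / 1000 = 110.5 kN.
n ≥ 753 / 110.5 = 6.814 → use 7 bolts.

7 bolts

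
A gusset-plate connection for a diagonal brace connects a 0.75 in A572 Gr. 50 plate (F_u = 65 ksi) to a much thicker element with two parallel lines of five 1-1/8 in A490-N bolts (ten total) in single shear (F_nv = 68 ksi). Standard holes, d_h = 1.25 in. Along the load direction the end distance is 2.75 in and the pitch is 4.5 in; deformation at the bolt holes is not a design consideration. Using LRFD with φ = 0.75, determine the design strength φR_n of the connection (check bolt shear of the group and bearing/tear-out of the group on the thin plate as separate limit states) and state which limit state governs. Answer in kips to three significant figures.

Bolt shear: A_b = π·1.125²/4 = 0.994 in²; R_n = 68 × 0.994 × 10 × 1 = 675.9 kips → 0.75 × 675.9 = 507 kips.
Bearing (1.5 l_c t F_u ≤ 3.0 d t F_u): upper limit = 3.0·1.125·0.75·65 = 164.5 kips.
  Edge l_c = 2.75 − 1.25/2 = 2.125 → r_n = 155.4 kips; interior l_c = 4.5 − 1.25 = 3.25 → r_n = 164.5 kips.
  R_n,bearing = 2·155.4 + 8·164.5 = 1627 kips → 0.75 × 1627 = 1220 kips.
Bolt shear governs: 507 kips.

507 kips (bolt shear governs)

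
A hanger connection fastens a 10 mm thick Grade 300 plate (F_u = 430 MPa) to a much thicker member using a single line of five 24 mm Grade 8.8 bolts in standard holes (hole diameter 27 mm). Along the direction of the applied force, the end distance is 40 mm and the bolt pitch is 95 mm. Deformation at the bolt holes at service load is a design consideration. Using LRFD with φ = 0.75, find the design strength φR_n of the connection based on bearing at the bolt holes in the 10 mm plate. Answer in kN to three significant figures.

Per bolt r_n = 1.2 l_c t F_u ≤ 2.4 d t F_u; upper limit = 2.4 × 24 × 10 × 430 / 1000 = 247.7 kN.
Edge bolt: l_c = 40 − 27/2 = 26.5 mm → 1.2 × 26.5 × 10 × 430 / 1000 = 136.7 → r_n = 136.7 kN.
Interior bolts: l_c = 95 − 27 = 68 mm → 1.2 × 68 × 10 × 430 / 1000 = 350.9 → r_n = 247.7 kN.
R_n = 1 × 136.7 + 4 × 247.7 = 1127 kN.
Design strength φR_n = 0.75 × 1127 = 846 kN.

846 kN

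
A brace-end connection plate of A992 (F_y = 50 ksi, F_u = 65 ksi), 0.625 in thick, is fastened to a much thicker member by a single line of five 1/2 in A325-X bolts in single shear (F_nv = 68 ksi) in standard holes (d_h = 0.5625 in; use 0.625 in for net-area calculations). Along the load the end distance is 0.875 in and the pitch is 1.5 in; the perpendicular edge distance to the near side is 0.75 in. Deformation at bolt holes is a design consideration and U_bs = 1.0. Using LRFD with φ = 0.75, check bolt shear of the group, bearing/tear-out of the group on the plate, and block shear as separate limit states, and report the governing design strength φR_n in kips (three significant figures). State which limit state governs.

Bolt shear: A_b = π·0.5²/4 = 0.1963 in²; R_n = 68 × 0.1963 × 5 × 1 = 66.76 kips → 0.75 × 66.76 = 50.1 kips.
Bearing: edge l_c = 0.5938, r_n = 28.95 kips; interior l_c = 0.9375, r_n = 45.7 kips; R_n = 28.95 + 4·45.7 = 211.8 kips → 159 kips.
Block shear: A_gv = 4.297, A_nv = 2.539, A_nt = 0.2734 in²; R_n = min(0.6F_uA_nv, 0.6F_yA_gv) + U_bs·F_u·A_nt = 116.8 kips → 87.6 kips.
Bolt shear governs: 50.1 kips.

50.1 kips (bolt shear governs)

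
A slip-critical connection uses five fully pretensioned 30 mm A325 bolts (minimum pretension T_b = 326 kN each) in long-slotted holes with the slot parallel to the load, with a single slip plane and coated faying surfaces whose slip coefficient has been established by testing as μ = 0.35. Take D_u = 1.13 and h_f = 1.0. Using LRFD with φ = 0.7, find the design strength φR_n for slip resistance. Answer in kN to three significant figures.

451 kN

R_n = μ · D_u · h_f · T_b · n_s · n_b = 0.35 × 1.13 × 1.0 × 326 × 1 × 5 = 644.7 kN.
Design strength φR_n = 0.7 × 644.7 = 451 kN.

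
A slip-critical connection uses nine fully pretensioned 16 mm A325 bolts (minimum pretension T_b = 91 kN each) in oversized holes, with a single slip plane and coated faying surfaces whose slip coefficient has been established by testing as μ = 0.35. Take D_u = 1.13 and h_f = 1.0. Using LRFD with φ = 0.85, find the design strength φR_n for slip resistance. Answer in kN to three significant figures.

R_n = μ · D_u · h_f · T_b · n_s · n_b = 0.35 × 1.13 × 1.0 × 91 × 1 × 9 = 323.9 kN.
Design strength φR_n = 0.85 × 323.9 = 275 kN.

275 kN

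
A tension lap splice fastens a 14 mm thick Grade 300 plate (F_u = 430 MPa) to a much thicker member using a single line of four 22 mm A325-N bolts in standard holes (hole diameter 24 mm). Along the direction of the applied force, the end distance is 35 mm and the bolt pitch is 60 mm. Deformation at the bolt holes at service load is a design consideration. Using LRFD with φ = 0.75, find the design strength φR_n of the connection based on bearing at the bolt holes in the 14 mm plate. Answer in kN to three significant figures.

Per bolt r_n = 1.2 l_c t F_u ≤ 2.4 d t F_u; upper limit = 2.4 × 22 × 14 × 430 / 1000 = 317.9 kN.
Edge bolt: l_c = 35 − 24/2 = 23 mm → 1.2 × 23 × 14 × 430 / 1000 = 166.2 → r_n = 166.2 kN.
Interior bolts: l_c = 60 − 24 = 36 mm → 1.2 × 36 × 14 × 430 / 1000 = 260.1 → r_n = 260.1 kN.
R_n = 1 × 166.2 + 3 × 260.1 = 946.3 kN.
Design strength φR_n = 0.75 × 946.3 = 710 kN.

710 kN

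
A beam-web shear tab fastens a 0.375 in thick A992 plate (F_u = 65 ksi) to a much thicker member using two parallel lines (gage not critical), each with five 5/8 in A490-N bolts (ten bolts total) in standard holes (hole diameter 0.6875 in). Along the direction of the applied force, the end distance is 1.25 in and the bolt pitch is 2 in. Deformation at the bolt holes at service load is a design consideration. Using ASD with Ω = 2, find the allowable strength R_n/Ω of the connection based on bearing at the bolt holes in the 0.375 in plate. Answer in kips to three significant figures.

173 kips

Per bolt r_n = 1.2 l_c t F_u ≤ 2.4 d t F_u; upper limit = 2.4 × 0.625 × 0.375 × 65 = 36.56 kips.
Edge bolt: l_c = 1.25 − 0.6875/2 = 0.9062 in → 1.2 × 0.9062 × 0.375 × 65 = 26.51 → r_n = 26.51 kips.
Interior bolts: l_c = 2 − 0.6875 = 1.312 in → 1.2 × 1.312 × 0.375 × 65 = 38.39 → r_n = 36.56 kips.
R_n = 2 × 26.51 + 8 × 36.56 = 345.5 kips.
Allowable strength R_n/Ω = 345.5 / 2 = 173 kips.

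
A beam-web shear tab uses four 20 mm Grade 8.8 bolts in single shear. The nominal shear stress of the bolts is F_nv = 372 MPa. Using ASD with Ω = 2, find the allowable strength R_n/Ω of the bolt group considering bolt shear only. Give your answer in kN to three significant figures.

A_b = π × 20² / 4 = 314.2 mm².
R_n = F_nv · A_b · n · n_s = 372 × 314.2 × 4 × 1 / 1000 = 467.5 kN.
Allowable strength R_n/Ω = 467.5 / 2 = 234 kN.

234 kN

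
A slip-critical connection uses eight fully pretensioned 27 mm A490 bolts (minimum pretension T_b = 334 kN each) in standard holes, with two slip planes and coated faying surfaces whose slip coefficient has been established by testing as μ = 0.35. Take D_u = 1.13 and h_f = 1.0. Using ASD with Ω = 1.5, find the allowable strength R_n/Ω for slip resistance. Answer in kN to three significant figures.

1410 kN

R_n = μ · D_u · h_f · T_b · n_s · n_b = 0.35 × 1.13 × 1.0 × 334 × 2 × 8 = 2114 kN.
Allowable strength R_n/Ω = 2114 / 1.5 = 1410 kN.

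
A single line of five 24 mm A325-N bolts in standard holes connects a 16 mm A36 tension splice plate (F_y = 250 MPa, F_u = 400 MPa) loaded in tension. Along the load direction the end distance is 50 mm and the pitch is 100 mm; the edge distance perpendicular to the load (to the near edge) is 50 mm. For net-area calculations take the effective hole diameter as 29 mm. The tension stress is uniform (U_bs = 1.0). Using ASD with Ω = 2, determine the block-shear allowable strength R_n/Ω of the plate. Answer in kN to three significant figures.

Shear plane L_v = 50 + 4·100 = 450 mm; A_gv = 450 × 16 = 7200 mm².
A_nv = (450 − 4.5·29) × 16 = 5112 mm².
A_nt = (50 − 0.5·29) × 16 = 568 mm².
0.6 F_u A_nv = 1227 kN; 0.6 F_y A_gv = 1080 kN → shear yielding governs the shear term.
R_n = 1080 + 1.0 × 400 × 568 / 1000 = 1307 kN.
Allowable strength R_n/Ω = 1307 / 2 = 654 kN.

654 kN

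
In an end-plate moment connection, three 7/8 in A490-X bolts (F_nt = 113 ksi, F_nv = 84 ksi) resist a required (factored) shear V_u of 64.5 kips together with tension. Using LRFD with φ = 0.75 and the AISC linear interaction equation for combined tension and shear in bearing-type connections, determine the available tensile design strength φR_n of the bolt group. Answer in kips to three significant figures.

A_b = π·0.875²/4 = 0.6013 in²; f_rv = 64.5 / (3 × 0.6013) = 35.75 ksi.
F'_nt = 1.3 F_nt − (F_nt / φF_nv) f_rv = 1.3·113 − (113/(0.75·84))·35.75 = 82.77 ksi, capped at F_nt → F'_nt = 82.77 ksi.
R_n = F'_nt · A_b · n = 82.77 × 0.6013 × 3 = 149.3 kips.
Design strength φR_n = 0.75 × 149.3 = 112 kips.

112 kips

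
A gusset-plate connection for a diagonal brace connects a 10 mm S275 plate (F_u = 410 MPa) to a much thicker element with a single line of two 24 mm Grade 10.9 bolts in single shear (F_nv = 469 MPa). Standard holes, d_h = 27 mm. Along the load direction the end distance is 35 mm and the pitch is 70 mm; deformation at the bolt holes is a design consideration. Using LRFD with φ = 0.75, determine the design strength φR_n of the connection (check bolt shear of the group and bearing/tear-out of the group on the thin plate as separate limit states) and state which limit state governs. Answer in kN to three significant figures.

238 kN (bearing governs)

Bolt shear: A_b = π·24²/4 = 452.4 mm²; R_n = 469 × 452.4 × 2 × 1 / 1000 = 424.3 kN → 0.75 × 424.3 = 318 kN.
Bearing (1.2 l_c t F_u ≤ 2.4 d t F_u): upper limit = 2.4·24·10·410 / 1000 = 236.2 kN.
  Edge l_c = 35 − 27/2 = 21.5 → r_n = 105.8 kN; interior l_c = 70 − 27 = 43 → r_n = 211.6 kN.
  R_n,bearing = 1·105.8 + 1·211.6 = 317.3 kN → 0.75 × 317.3 = 238 kN.
Bearing governs: 238 kN.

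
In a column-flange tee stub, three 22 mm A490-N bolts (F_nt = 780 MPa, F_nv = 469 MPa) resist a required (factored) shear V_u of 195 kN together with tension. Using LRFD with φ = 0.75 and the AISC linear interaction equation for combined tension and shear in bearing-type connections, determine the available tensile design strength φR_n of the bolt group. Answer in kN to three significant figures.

543 kN

A_b = π·22²/4 = 380.1 mm²; f_rv = 195 × 1000 / (3 × 380.1) = 171 MPa.
F'_nt = 1.3 F_nt − (F_nt / φF_nv) f_rv = 1.3·780 − (780/(0.75·469))·171 = 634.8 MPa, capped at F_nt → F'_nt = 634.8 MPa.
R_n = F'_nt · A_b · n = 634.8 × 380.1 × 3 / 1000 = 724 kN.
Design strength φR_n = 0.75 × 724 = 543 kN.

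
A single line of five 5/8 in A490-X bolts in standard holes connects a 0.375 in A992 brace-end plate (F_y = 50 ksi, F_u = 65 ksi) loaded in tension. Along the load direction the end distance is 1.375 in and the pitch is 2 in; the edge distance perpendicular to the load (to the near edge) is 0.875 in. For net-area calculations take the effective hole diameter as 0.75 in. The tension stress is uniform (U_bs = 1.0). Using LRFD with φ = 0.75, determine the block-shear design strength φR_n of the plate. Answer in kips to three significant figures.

Shear plane L_v = 1.375 + 4·2 = 9.375 in; A_gv = 9.375 × 0.375 = 3.516 in².
A_nv = (9.375 − 4.5·0.75) × 0.375 = 2.25 in².
A_nt = (0.875 − 0.5·0.75) × 0.375 = 0.1875 in².
0.6 F_u A_nv = 87.75 kips; 0.6 F_y A_gv = 105.5 kips → shear rupture governs the shear term.
R_n = 87.75 + 1.0 × 65 × 0.1875 = 99.94 kips.
Design strength φR_n = 0.75 × 99.94 = 75 kips.

75 kips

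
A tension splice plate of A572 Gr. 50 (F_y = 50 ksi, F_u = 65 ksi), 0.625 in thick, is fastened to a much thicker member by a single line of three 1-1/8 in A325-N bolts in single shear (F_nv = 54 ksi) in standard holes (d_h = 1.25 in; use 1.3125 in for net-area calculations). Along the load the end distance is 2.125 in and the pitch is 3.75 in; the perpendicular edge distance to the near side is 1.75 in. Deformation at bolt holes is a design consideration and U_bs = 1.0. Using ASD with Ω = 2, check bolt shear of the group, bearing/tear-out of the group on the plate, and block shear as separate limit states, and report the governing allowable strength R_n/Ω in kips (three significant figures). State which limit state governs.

80.5 kips (bolt shear governs)

Bolt shear: A_b = π·1.125²/4 = 0.994 in²; R_n = 54 × 0.994 × 3 × 1 = 161 kips → 161 / 2 = 80.5 kips.
Bearing: edge l_c = 1.5, r_n = 73.12 kips; interior l_c = 2.5, r_n = 109.7 kips; R_n = 73.12 + 2·109.7 = 292.5 kips → 146 kips.
Block shear: A_gv = 6.016, A_nv = 3.965, A_nt = 0.6836 in²; R_n = min(0.6F_uA_nv, 0.6F_yA_gv) + U_bs·F_u·A_nt = 199.1 kips → 99.5 kips.
Bolt shear governs: 80.5 kips.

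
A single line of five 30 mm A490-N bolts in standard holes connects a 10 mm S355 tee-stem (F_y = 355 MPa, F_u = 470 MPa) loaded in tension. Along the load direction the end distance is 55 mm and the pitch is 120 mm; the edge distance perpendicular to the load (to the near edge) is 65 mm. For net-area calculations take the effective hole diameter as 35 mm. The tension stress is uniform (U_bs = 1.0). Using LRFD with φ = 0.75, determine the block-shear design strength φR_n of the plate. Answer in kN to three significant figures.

Shear plane L_v = 55 + 4·120 = 535 mm; A_gv = 535 × 10 = 5350 mm².
A_nv = (535 − 4.5·35) × 10 = 3775 mm².
A_nt = (65 − 0.5·35) × 10 = 475 mm².
0.6 F_u A_nv = 1065 kN; 0.6 F_y A_gv = 1140 kN → shear rupture governs the shear term.
R_n = 1065 + 1.0 × 470 × 475 / 1000 = 1288 kN.
Design strength φR_n = 0.75 × 1288 = 966 kN.

966 kN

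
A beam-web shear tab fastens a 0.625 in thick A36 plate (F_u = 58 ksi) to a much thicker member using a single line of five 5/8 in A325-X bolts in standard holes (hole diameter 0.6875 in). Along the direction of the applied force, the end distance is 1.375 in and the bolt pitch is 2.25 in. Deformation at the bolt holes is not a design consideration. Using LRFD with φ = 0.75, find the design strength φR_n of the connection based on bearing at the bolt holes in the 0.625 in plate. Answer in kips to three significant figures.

246 kips

Per bolt r_n = 1.5 l_c t F_u ≤ 3.0 d t F_u; upper limit = 3.0 × 0.625 × 0.625 × 58 = 67.97 kips.
Edge bolt: l_c = 1.375 − 0.6875/2 = 1.031 in → 1.5 × 1.031 × 0.625 × 58 = 56.07 → r_n = 56.07 kips.
Interior bolts: l_c = 2.25 − 0.6875 = 1.562 in → 1.5 × 1.562 × 0.625 × 58 = 84.96 → r_n = 67.97 kips.
R_n = 1 × 56.07 + 4 × 67.97 = 327.9 kips.
Design strength φR_n = 0.75 × 327.9 = 246 kips.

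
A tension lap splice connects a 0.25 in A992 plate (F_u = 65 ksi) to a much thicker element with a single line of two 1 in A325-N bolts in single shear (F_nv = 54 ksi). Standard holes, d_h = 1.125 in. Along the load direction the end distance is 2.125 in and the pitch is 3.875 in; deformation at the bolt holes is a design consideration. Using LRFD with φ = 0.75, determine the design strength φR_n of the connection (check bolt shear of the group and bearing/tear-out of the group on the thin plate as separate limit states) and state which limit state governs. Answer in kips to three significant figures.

52.1 kips (bearing governs)

Bolt shear: A_b = π·1²/4 = 0.7854 in²; R_n = 54 × 0.7854 × 2 × 1 = 84.82 kips → 0.75 × 84.82 = 63.6 kips.
Bearing (1.2 l_c t F_u ≤ 2.4 d t F_u): upper limit = 2.4·1·0.25·65 = 39 kips.
  Edge l_c = 2.125 − 1.125/2 = 1.562 → r_n = 30.47 kips; interior l_c = 3.875 − 1.125 = 2.75 → r_n = 39 kips.
  R_n,bearing = 1·30.47 + 1·39 = 69.47 kips → 0.75 × 69.47 = 52.1 kips.
Bearing governs: 52.1 kips.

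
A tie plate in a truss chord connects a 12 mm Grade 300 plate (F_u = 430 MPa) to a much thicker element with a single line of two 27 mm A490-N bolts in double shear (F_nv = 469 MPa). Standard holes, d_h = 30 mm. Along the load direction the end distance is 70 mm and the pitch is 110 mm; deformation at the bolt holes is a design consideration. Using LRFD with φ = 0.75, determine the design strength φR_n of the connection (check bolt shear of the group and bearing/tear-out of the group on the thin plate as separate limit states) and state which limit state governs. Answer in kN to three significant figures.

502 kN (bearing governs)

Bolt shear: A_b = π·27²/4 = 572.6 mm²; R_n = 469 × 572.6 × 2 × 2 / 1000 = 1074 kN → 0.75 × 1074 = 806 kN.
Bearing (1.2 l_c t F_u ≤ 2.4 d t F_u): upper limit = 2.4·27·12·430 / 1000 = 334.4 kN.
  Edge l_c = 70 − 30/2 = 55 → r_n = 334.4 kN; interior l_c = 110 − 30 = 80 → r_n = 334.4 kN.
  R_n,bearing = 1·334.4 + 1·334.4 = 668.7 kN → 0.75 × 668.7 = 502 kN.
Bearing governs: 502 kN.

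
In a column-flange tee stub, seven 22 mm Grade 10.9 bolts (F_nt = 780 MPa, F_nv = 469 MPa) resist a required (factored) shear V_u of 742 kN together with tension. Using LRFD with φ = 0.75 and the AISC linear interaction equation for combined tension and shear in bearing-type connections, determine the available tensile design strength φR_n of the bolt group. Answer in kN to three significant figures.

790 kN

A_b = π·22²/4 = 380.1 mm²; f_rv = 742 × 1000 / (7 × 380.1) = 278.8 MPa.
F'_nt = 1.3 F_nt − (F_nt / φF_nv) f_rv = 1.3·780 − (780/(0.75·469))·278.8 = 395.7 MPa, capped at F_nt → F'_nt = 395.7 MPa.
R_n = F'_nt · A_b · n = 395.7 × 380.1 × 7 / 1000 = 1053 kN.
Design strength φR_n = 0.75 × 1053 = 790 kN.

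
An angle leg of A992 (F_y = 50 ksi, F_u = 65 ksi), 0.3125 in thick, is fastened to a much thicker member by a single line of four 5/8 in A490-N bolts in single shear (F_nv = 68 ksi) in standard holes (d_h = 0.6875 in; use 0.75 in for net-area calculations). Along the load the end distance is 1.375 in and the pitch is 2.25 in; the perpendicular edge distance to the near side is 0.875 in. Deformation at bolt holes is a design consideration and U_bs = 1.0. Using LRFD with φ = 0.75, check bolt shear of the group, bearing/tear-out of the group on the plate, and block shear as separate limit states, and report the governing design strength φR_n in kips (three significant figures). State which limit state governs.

Bolt shear: A_b = π·0.625²/4 = 0.3068 in²; R_n = 68 × 0.3068 × 4 × 1 = 83.45 kips → 0.75 × 83.45 = 62.6 kips.
Bearing: edge l_c = 1.031, r_n = 25.14 kips; interior l_c = 1.562, r_n = 30.47 kips; R_n = 25.14 + 3·30.47 = 116.5 kips → 87.4 kips.
Block shear: A_gv = 2.539, A_nv = 1.719, A_nt = 0.1562 in²; R_n = min(0.6F_uA_nv, 0.6F_yA_gv) + U_bs·F_u·A_nt = 77.19 kips → 57.9 kips.
Block shear governs: 57.9 kips.

57.9 kips (block shear governs)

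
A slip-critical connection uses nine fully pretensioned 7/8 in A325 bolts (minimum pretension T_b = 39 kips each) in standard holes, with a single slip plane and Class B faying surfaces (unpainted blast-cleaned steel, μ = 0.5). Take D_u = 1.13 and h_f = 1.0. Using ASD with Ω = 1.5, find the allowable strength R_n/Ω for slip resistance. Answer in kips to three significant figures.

R_n = μ · D_u · h_f · T_b · n_s · n_b = 0.5 × 1.13 × 1.0 × 39 × 1 × 9 = 198.3 kips.
Allowable strength R_n/Ω = 198.3 / 1.5 = 132 kips.

132 kips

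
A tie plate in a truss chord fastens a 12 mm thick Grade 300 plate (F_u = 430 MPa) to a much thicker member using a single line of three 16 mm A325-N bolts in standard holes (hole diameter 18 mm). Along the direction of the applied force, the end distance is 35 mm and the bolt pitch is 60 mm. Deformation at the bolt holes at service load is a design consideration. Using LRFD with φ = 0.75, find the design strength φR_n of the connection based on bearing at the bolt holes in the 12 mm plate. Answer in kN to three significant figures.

418 kN

Per bolt r_n = 1.2 l_c t F_u ≤ 2.4 d t F_u; upper limit = 2.4 × 16 × 12 × 430 / 1000 = 198.1 kN.
Edge bolt: l_c = 35 − 18/2 = 26 mm → 1.2 × 26 × 12 × 430 / 1000 = 161 → r_n = 161 kN.
Interior bolts: l_c = 60 − 18 = 42 mm → 1.2 × 42 × 12 × 430 / 1000 = 260.1 → r_n = 198.1 kN.
R_n = 1 × 161 + 2 × 198.1 = 557.3 kN.
Design strength φR_n = 0.75 × 557.3 = 418 kN.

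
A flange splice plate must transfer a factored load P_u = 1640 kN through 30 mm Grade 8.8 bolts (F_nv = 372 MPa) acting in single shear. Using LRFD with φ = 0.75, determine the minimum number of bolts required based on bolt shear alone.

9 bolts

A_b = π·30²/4 = 706.9 mm².
Per-bolt design strength φR_n = 0.75 × 372 × 706.9 × 1 / 1000 = 197.2 kN.
n ≥ 1640 / 197.2 = 8.316 → use 9 bolts.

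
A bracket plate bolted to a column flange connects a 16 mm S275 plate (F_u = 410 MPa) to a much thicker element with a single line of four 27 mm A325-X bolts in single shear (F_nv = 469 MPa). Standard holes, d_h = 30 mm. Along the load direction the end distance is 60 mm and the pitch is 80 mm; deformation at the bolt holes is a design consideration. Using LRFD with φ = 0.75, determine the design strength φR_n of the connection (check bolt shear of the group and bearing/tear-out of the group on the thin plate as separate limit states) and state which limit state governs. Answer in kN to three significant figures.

Bolt shear: A_b = π·27²/4 = 572.6 mm²; R_n = 469 × 572.6 × 4 × 1 / 1000 = 1074 kN → 0.75 × 1074 = 806 kN.
Bearing (1.2 l_c t F_u ≤ 2.4 d t F_u): upper limit = 2.4·27·16·410 / 1000 = 425.1 kN.
  Edge l_c = 60 − 30/2 = 45 → r_n = 354.2 kN; interior l_c = 80 − 30 = 50 → r_n = 393.6 kN.
  R_n,bearing = 1·354.2 + 3·393.6 = 1535 kN → 0.75 × 1535 = 1150 kN.
Bolt shear governs: 806 kN.

806 kN (bolt shear governs)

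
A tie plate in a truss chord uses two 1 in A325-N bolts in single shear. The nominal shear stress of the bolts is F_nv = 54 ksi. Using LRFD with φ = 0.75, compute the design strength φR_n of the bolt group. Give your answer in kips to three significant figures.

A_b = π × 1² / 4 = 0.7854 in².
R_n = F_nv · A_b · n · n_s = 54 × 0.7854 × 2 × 1 = 84.82 kips.
Design strength φR_n = 0.75 × 84.82 = 63.6 kips.

63.6 kips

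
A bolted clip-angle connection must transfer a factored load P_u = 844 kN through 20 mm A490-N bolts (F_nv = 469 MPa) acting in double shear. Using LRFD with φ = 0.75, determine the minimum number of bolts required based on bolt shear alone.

A_b = π·20²/4 = 314.2 mm².
Per-bolt design strength φR_n = 0.75 × 469 × 314.2 × 2 / 1000 = 221 kN.
n ≥ 844 / 221 = 3.819 → use 4 bolts.

4 bolts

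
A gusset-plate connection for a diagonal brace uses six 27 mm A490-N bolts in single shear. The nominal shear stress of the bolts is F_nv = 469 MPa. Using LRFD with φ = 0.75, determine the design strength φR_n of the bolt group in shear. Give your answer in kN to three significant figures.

1210 kN

A_b = π × 27² / 4 = 572.6 mm².
R_n = F_nv · A_b · n · n_s = 469 × 572.6 × 6 × 1 / 1000 = 1611 kN.
Design strength φR_n = 0.75 × 1611 = 1210 kN.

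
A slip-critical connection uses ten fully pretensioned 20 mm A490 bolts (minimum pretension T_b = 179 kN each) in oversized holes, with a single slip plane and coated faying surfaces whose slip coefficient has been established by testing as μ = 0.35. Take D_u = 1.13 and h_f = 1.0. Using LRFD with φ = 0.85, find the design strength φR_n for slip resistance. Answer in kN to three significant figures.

R_n = μ · D_u · h_f · T_b · n_s · n_b = 0.35 × 1.13 × 1.0 × 179 × 1 × 10 = 707.9 kN.
Design strength φR_n = 0.85 × 707.9 = 602 kN.

602 kN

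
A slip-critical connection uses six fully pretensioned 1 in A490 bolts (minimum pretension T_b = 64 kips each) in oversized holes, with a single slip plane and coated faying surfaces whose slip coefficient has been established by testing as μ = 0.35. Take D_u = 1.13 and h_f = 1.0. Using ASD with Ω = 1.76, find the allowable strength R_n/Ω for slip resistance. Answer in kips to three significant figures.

R_n = μ · D_u · h_f · T_b · n_s · n_b = 0.35 × 1.13 × 1.0 × 64 × 1 × 6 = 151.9 kips.
Allowable strength R_n/Ω = 151.9 / 1.76 = 86.3 kips.

86.3 kips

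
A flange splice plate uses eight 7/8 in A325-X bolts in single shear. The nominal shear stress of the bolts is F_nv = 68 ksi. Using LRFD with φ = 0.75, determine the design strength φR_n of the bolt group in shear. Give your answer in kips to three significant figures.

A_b = π × 0.875² / 4 = 0.6013 in².
R_n = F_nv · A_b · n · n_s = 68 × 0.6013 × 8 × 1 = 327.1 kips.
Design strength φR_n = 0.75 × 327.1 = 245 kips.

245 kips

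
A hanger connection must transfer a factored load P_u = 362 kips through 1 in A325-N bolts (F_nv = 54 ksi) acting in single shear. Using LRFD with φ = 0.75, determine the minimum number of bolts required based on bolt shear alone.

A_b = π·1²/4 = 0.7854 in².
Per-bolt design strength φR_n = 0.75 × 54 × 0.7854 × 1 = 31.81 kips.
n ≥ 362 / 31.81 = 11.38 → use 12 bolts.

12 bolts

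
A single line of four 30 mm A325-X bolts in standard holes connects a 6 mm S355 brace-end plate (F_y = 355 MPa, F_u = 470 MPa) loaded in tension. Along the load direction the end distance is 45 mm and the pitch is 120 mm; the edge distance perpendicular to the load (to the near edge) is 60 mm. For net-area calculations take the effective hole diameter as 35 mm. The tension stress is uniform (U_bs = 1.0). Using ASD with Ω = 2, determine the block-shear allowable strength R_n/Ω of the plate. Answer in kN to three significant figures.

299 kN

Shear plane L_v = 45 + 3·120 = 405 mm; A_gv = 405 × 6 = 2430 mm².
A_nv = (405 − 3.5·35) × 6 = 1695 mm².
A_nt = (60 − 0.5·35) × 6 = 255 mm².
0.6 F_u A_nv = 478 kN; 0.6 F_y A_gv = 517.6 kN → shear rupture governs the shear term.
R_n = 478 + 1.0 × 470 × 255 / 1000 = 597.8 kN.
Allowable strength R_n/Ω = 597.8 / 2 = 299 kN.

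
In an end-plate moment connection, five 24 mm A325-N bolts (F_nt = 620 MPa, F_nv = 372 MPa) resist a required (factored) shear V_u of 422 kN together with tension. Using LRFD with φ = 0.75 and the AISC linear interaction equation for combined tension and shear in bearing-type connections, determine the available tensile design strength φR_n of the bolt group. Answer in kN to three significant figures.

664 kN

A_b = π·24²/4 = 452.4 mm²; f_rv = 422 × 1000 / (5 × 452.4) = 186.6 MPa.
F'_nt = 1.3 F_nt − (F_nt / φF_nv) f_rv = 1.3·620 − (620/(0.75·372))·186.6 = 391.4 MPa, capped at F_nt → F'_nt = 391.4 MPa.
R_n = F'_nt · A_b · n = 391.4 × 452.4 × 5 / 1000 = 885.4 kN.
Design strength φR_n = 0.75 × 885.4 = 664 kN.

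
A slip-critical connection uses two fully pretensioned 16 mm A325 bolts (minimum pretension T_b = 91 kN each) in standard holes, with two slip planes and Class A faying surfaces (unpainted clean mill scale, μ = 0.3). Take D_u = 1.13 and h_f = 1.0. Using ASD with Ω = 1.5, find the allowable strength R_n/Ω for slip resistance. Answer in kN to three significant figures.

82.3 kN

R_n = μ · D_u · h_f · T_b · n_s · n_b = 0.3 × 1.13 × 1.0 × 91 × 2 × 2 = 123.4 kN.
Allowable strength R_n/Ω = 123.4 / 1.5 = 82.3 kN.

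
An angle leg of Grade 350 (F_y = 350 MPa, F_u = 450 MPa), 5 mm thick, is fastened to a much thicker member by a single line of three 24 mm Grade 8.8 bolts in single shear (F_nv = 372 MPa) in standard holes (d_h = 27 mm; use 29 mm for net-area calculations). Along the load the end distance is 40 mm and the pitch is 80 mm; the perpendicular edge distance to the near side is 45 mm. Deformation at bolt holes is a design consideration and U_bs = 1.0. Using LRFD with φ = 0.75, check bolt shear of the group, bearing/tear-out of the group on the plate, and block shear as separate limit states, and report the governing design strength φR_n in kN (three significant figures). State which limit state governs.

Bolt shear: A_b = π·24²/4 = 452.4 mm²; R_n = 372 × 452.4 × 3 × 1 / 1000 = 504.9 kN → 0.75 × 504.9 = 379 kN.
Bearing: edge l_c = 26.5, r_n = 71.55 kN; interior l_c = 53, r_n = 129.6 kN; R_n = 71.55 + 2·129.6 = 330.8 kN → 248 kN.
Block shear: A_gv = 1000, A_nv = 637.5, A_nt = 152.5 mm²; R_n = min(0.6F_uA_nv, 0.6F_yA_gv) + U_bs·F_u·A_nt = 240.8 kN → 181 kN.
Block shear governs: 181 kN.

181 kN (block shear governs)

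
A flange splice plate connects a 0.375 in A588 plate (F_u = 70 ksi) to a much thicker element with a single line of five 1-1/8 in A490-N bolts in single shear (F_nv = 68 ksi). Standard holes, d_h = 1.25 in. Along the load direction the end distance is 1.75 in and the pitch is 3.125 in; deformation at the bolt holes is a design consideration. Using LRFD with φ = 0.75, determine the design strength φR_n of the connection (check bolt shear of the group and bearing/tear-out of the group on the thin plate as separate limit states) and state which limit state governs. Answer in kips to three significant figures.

Bolt shear: A_b = π·1.125²/4 = 0.994 in²; R_n = 68 × 0.994 × 5 × 1 = 338 kips → 0.75 × 338 = 253 kips.
Bearing (1.2 l_c t F_u ≤ 2.4 d t F_u): upper limit = 2.4·1.125·0.375·70 = 70.88 kips.
  Edge l_c = 1.75 − 1.25/2 = 1.125 → r_n = 35.44 kips; interior l_c = 3.125 − 1.25 = 1.875 → r_n = 59.06 kips.
  R_n,bearing = 1·35.44 + 4·59.06 = 271.7 kips → 0.75 × 271.7 = 204 kips.
Bearing governs: 204 kips.

204 kips (bearing governs)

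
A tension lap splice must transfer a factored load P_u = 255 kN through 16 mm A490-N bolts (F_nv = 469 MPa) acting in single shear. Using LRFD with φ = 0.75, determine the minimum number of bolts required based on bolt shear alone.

4 bolts

A_b = π·16²/4 = 201.1 mm².
Per-bolt design strength φR_n = 0.75 × 469 × 201.1 × 1 / 1000 = 70.72 kN.
n ≥ 255 / 70.72 = 3.606 → use 4 bolts.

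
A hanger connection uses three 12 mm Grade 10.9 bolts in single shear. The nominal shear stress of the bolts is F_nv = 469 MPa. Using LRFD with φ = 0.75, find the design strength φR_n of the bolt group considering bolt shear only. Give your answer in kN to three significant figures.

119 kN

A_b = π × 12² / 4 = 113.1 mm².
R_n = F_nv · A_b · n · n_s = 469 × 113.1 × 3 × 1 / 1000 = 159.1 kN.
Design strength φR_n = 0.75 × 159.1 = 119 kN.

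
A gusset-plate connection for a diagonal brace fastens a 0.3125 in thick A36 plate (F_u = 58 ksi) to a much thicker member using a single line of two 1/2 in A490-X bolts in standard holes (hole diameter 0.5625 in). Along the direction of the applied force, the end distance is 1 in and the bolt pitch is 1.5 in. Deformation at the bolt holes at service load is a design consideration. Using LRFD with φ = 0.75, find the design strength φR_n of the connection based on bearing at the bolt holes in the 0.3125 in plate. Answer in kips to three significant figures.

27 kips

Per bolt r_n = 1.2 l_c t F_u ≤ 2.4 d t F_u; upper limit = 2.4 × 0.5 × 0.3125 × 58 = 21.75 kips.
Edge bolt: l_c = 1 − 0.5625/2 = 0.7188 in → 1.2 × 0.7188 × 0.3125 × 58 = 15.63 → r_n = 15.63 kips.
Interior bolts: l_c = 1.5 − 0.5625 = 0.9375 in → 1.2 × 0.9375 × 0.3125 × 58 = 20.39 → r_n = 20.39 kips.
R_n = 1 × 15.63 + 1 × 20.39 = 36.02 kips.
Design strength φR_n = 0.75 × 36.02 = 27 kips.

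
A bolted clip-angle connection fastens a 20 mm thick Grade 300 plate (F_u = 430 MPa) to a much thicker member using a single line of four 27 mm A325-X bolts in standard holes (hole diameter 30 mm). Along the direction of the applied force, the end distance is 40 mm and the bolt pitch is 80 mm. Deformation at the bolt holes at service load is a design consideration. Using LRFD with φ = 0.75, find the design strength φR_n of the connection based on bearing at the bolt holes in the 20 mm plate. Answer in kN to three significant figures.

Per bolt r_n = 1.2 l_c t F_u ≤ 2.4 d t F_u; upper limit = 2.4 × 27 × 20 × 430 / 1000 = 557.3 kN.
Edge bolt: l_c = 40 − 30/2 = 25 mm → 1.2 × 25 × 20 × 430 / 1000 = 258 → r_n = 258 kN.
Interior bolts: l_c = 80 − 30 = 50 mm → 1.2 × 50 × 20 × 430 / 1000 = 516 → r_n = 516 kN.
R_n = 1 × 258 + 3 × 516 = 1806 kN.
Design strength φR_n = 0.75 × 1806 = 1350 kN.

1350 kN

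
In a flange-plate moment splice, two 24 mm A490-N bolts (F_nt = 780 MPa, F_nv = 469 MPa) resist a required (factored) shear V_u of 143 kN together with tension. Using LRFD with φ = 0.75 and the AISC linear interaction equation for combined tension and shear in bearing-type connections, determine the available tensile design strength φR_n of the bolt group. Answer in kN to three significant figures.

450 kN

A_b = π·24²/4 = 452.4 mm²; f_rv = 143 × 1000 / (2 × 452.4) = 158 MPa.
F'_nt = 1.3 F_nt − (F_nt / φF_nv) f_rv = 1.3·780 − (780/(0.75·469))·158 = 663.5 MPa, capped at F_nt → F'_nt = 663.5 MPa.
R_n = F'_nt · A_b · n = 663.5 × 452.4 × 2 / 1000 = 600.3 kN.
Design strength φR_n = 0.75 × 600.3 = 450 kN.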